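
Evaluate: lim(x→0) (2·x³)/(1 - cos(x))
This is a 0/0 indeterminate form.

Apply L'Hôpital's rule: differentiate numerator and denominator separately.
  f(x) = 2·x^3   ⇒   f'(x) = 6·x^2
  g(x) = 1 - cos(x)   ⇒   g'(x) = sin(x)
  lim(x→0) f'(x)/g'(x) = lim(x→0) (6·x^2)/(sin(x))
  = 0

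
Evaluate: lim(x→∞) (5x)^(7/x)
This is an exponential indeterminate form.

For exponential indeterminate forms, take the natural log:
  Let L = lim(x→∞) (5x)^(7/x)
  Then ln(L) = lim(x→∞) [exponent × ln(base)]
  Evaluate using L'Hôpital or standard limits, then exponentiate.
  L = 1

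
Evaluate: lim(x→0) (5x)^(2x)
This is an exponential indeterminate form.

For exponential indeterminate forms, take the natural log:
  Let L = lim(x→0) (5x)^(2x)
  Then ln(L) = lim(x→0) [exponent × ln(base)]
  Evaluate using L'Hôpital or standard limits, then exponentiate.
  L = 1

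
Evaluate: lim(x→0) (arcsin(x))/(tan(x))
This is a 0/0 indeterminate form.

Apply L'Hôpital's rule: differentiate numerator and denominator separately.
  f(x) = asin(x)   ⇒   f'(x) = 1/sqrt(1 - x^2)
  g(x) = tan(x)   ⇒   g'(x) = tan(x)^2 + 1
  lim(x→0) f'(x)/g'(x) = lim(x→0) (1/sqrt(1 - x^2))/(tan(x)^2 + 1)
  = 1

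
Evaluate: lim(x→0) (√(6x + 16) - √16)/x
This is a standard limit.

Factor or rationalize the expression:
  lim(x→0) (√(6x + 16) - √16)/x = 3/4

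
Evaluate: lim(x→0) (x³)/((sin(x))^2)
This is a 0/0 indeterminate form.

Apply L'Hôpital's rule: differentiate numerator and denominator separately.
  f(x) = x^3   ⇒   f'(x) = 3·x^2
  g(x) = sin(x)^2   ⇒   g'(x) = 2·sin(x)·cos(x)
  lim(x→0) f'(x)/g'(x) = lim(x→0) (3·x^2)/(2·sin(x)·cos(x))
  = 0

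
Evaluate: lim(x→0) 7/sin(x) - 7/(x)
This is an ∞-∞ indeterminate form.

Combine fractions or rationalize to convert ∞-∞ to 0/0 form:
  lim(x→0) 7/sin(x) - 7/(x) = 0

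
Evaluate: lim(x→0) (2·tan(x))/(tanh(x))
This is a 0/0 indeterminate form.

Apply L'Hôpital's rule: differentiate numerator and denominator separately.
  f(x) = 2·tan(x)   ⇒   f'(x) = 2·tan(x)^2 + 2
  g(x) = tanh(x)   ⇒   g'(x) = 1 - tanh(x)^2
  lim(x→0) f'(x)/g'(x) = lim(x→0) (2·tan(x)^2 + 2)/(1 - tanh(x)^2)
  = 2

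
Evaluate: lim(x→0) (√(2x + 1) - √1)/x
This is a standard limit.

Factor or rationalize the expression:
  lim(x→0) (√(2x + 1) - √1)/x = 1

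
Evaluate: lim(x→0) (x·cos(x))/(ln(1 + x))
This is a 0/0 indeterminate form.

Apply L'Hôpital's rule: differentiate numerator and denominator separately.
  f(x) = x·cos(x)   ⇒   f'(x) = -x·sin(x) + cos(x)
  g(x) = ln(x + 1)   ⇒   g'(x) = 1/(x + 1)
  lim(x→0) f'(x)/g'(x) = lim(x→0) (-x·sin(x) + cos(x))/(1/(x + 1))
  = 1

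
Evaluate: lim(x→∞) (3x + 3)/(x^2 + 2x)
This is an ∞/∞ indeterminate form.

Apply L'Hôpital's rule: differentiate numerator and denominator separately.
  f(x) = 3·x + 3   ⇒   f'(x) = 3
  g(x) = x^2 + 2·x   ⇒   g'(x) = 2·x + 2
  lim(x→∞) f'(x)/g'(x) = lim(x→∞) (3)/(2·x + 2)
  = 0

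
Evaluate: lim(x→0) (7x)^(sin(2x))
This is an exponential indeterminate form.

For exponential indeterminate forms, take the natural log:
  Let L = lim(x→0) (7x)^(sin(2x))
  Then ln(L) = lim(x→0) [exponent × ln(base)]
  Evaluate using L'Hôpital or standard limits, then exponentiate.
  L = 1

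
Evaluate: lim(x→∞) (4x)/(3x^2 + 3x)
This is an ∞/∞ indeterminate form.

Apply L'Hôpital's rule: differentiate numerator and denominator separately.
  f(x) = 4·x   ⇒   f'(x) = 4
  g(x) = 3·x^2 + 3·x   ⇒   g'(x) = 6·x + 3
  lim(x→∞) f'(x)/g'(x) = lim(x→∞) (4)/(6·x + 3)
  = 0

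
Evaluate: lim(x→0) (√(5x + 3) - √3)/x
This is a standard limit.

Factor or rationalize the expression:
  lim(x→0) (√(5x + 3) - √3)/x = 5·sqrt(3)/6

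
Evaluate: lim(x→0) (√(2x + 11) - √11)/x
This is a standard limit.

Factor or rationalize the expression:
  lim(x→0) (√(2x + 11) - √11)/x = sqrt(11)/11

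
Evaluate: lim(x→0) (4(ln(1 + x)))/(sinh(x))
This is a 0/0 indeterminate form.

Apply L'Hôpital's rule: differentiate numerator and denominator separately.
  f(x) = 4·ln(x + 1)   ⇒   f'(x) = 4/(x + 1)
  g(x) = sinh(x)   ⇒   g'(x) = cosh(x)
  lim(x→0) f'(x)/g'(x) = lim(x→0) (4/(x + 1))/(cosh(x))
  = 4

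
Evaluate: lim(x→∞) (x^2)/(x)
This is an ∞/∞ indeterminate form.

Apply L'Hôpital's rule: differentiate numerator and denominator separately.
  f(x) = x^2   ⇒   f'(x) = 2·x
  g(x) = x   ⇒   g'(x) = 1
  lim(x→∞) f'(x)/g'(x) = lim(x→∞) (2·x)/(1)
  = ∞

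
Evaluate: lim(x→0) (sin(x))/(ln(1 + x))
This is a 0/0 indeterminate form.

Apply L'Hôpital's rule: differentiate numerator and denominator separately.
  f(x) = sin(x)   ⇒   f'(x) = cos(x)
  g(x) = ln(x + 1)   ⇒   g'(x) = 1/(x + 1)
  lim(x→0) f'(x)/g'(x) = lim(x→0) (cos(x))/(1/(x + 1))
  = 1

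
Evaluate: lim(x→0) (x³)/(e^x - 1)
This is a 0/0 indeterminate form.

Apply L'Hôpital's rule: differentiate numerator and denominator separately.
  f(x) = x^3   ⇒   f'(x) = 3·x^2
  g(x) = e^(x) - 1   ⇒   g'(x) = e^(x)
  lim(x→0) f'(x)/g'(x) = lim(x→0) (3·x^2)/(e^(x))
  = 0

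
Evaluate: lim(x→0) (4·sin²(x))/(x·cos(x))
This is a 0/0 indeterminate form.

Apply L'Hôpital's rule: differentiate numerator and denominator separately.
  f(x) = 4·sin(x)^2   ⇒   f'(x) = 8·sin(x)·cos(x)
  g(x) = x·cos(x)   ⇒   g'(x) = -x·sin(x) + cos(x)
  lim(x→0) f'(x)/g'(x) = lim(x→0) (8·sin(x)·cos(x))/(-x·sin(x) + cos(x))
  = 0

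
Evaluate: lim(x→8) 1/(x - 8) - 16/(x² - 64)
This is an ∞-∞ indeterminate form.

Combine fractions or rationalize to convert ∞-∞ to 0/0 form:
  lim(x→8) 1/(x - 8) - 16/(x² - 64) = 1/16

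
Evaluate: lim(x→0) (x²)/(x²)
This is a 0/0 indeterminate form.

Apply L'Hôpital's rule: differentiate numerator and denominator separately.
  f(x) = x^2   ⇒   f'(x) = 2·x
  g(x) = x^2   ⇒   g'(x) = 2·x
  lim(x→0) f'(x)/g'(x) = lim(x→0) (2·x)/(2·x)
  = 1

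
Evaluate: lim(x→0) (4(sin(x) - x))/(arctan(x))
This is a 0/0 indeterminate form.

Apply L'Hôpital's rule: differentiate numerator and denominator separately.
  f(x) = -4·x + 4·sin(x)   ⇒   f'(x) = 4·cos(x) - 4
  g(x) = atan(x)   ⇒   g'(x) = 1/(x^2 + 1)
  lim(x→0) f'(x)/g'(x) = lim(x→0) (4·cos(x) - 4)/(1/(x^2 + 1))
  = 0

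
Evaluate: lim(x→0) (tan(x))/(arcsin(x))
This is a 0/0 indeterminate form.

Apply L'Hôpital's rule: differentiate numerator and denominator separately.
  f(x) = tan(x)   ⇒   f'(x) = tan(x)^2 + 1
  g(x) = asin(x)   ⇒   g'(x) = 1/sqrt(1 - x^2)
  lim(x→0) f'(x)/g'(x) = lim(x→0) (tan(x)^2 + 1)/(1/sqrt(1 - x^2))
  = 1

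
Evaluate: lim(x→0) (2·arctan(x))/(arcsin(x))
This is a 0/0 indeterminate form.

Apply L'Hôpital's rule: differentiate numerator and denominator separately.
  f(x) = 2·atan(x)   ⇒   f'(x) = 2/(x^2 + 1)
  g(x) = asin(x)   ⇒   g'(x) = 1/sqrt(1 - x^2)
  lim(x→0) f'(x)/g'(x) = lim(x→0) (2/(x^2 + 1))/(1/sqrt(1 - x^2))
  = 2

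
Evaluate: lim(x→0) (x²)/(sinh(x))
This is a 0/0 indeterminate form.

Apply L'Hôpital's rule: differentiate numerator and denominator separately.
  f(x) = x^2   ⇒   f'(x) = 2·x
  g(x) = sinh(x)   ⇒   g'(x) = cosh(x)
  lim(x→0) f'(x)/g'(x) = lim(x→0) (2·x)/(cosh(x))
  = 0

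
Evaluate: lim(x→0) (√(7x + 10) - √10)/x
This is a standard limit.

Factor or rationalize the expression:
  lim(x→0) (√(7x + 10) - √10)/x = 7·sqrt(10)/20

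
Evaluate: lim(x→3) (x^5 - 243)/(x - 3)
This is a standard limit.

Factor or rationalize the expression:
  lim(x→3) (x^5 - 243)/(x - 3) = 405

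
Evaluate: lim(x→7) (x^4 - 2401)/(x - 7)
This is a standard limit.

Factor or rationalize the expression:
  lim(x→7) (x^4 - 2401)/(x - 7) = 1372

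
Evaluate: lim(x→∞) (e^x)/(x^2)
This is an ∞/∞ indeterminate form.

Apply L'Hôpital's rule: differentiate numerator and denominator separately.
  f(x) = e^(x)   ⇒   f'(x) = e^(x)
  g(x) = x^2   ⇒   g'(x) = 2·x
  lim(x→∞) f'(x)/g'(x) = lim(x→∞) (e^(x))/(2·x)
  = ∞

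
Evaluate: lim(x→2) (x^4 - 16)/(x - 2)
This is a standard limit.

Factor or rationalize the expression:
  lim(x→2) (x^4 - 16)/(x - 2) = 32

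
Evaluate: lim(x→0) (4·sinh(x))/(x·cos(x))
This is a 0/0 indeterminate form.

Apply L'Hôpital's rule: differentiate numerator and denominator separately.
  f(x) = 4·sinh(x)   ⇒   f'(x) = 4·cosh(x)
  g(x) = x·cos(x)   ⇒   g'(x) = -x·sin(x) + cos(x)
  lim(x→0) f'(x)/g'(x) = lim(x→0) (4·cosh(x))/(-x·sin(x) + cos(x))
  = 4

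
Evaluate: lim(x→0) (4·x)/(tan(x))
This is a 0/0 indeterminate form.

Apply L'Hôpital's rule: differentiate numerator and denominator separately.
  f(x) = 4·x   ⇒   f'(x) = 4
  g(x) = tan(x)   ⇒   g'(x) = tan(x)^2 + 1
  lim(x→0) f'(x)/g'(x) = lim(x→0) (4)/(tan(x)^2 + 1)
  = 4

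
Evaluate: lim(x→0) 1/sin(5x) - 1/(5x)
This is an ∞-∞ indeterminate form.

Combine fractions or rationalize to convert ∞-∞ to 0/0 form:
  lim(x→0) 1/sin(5x) - 1/(5x) = 0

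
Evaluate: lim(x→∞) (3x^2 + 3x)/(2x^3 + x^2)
This is an ∞/∞ indeterminate form.

Apply L'Hôpital's rule: differentiate numerator and denominator separately.
  f(x) = 3·x^2 + 3·x   ⇒   f'(x) = 6·x + 3
  g(x) = 2·x^3 + x^2   ⇒   g'(x) = 6·x^2 + 2·x
  lim(x→∞) f'(x)/g'(x) = lim(x→∞) (6·x + 3)/(6·x^2 + 2·x)
  = 0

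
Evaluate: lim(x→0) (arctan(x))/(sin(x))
This is a 0/0 indeterminate form.

Apply L'Hôpital's rule: differentiate numerator and denominator separately.
  f(x) = atan(x)   ⇒   f'(x) = 1/(x^2 + 1)
  g(x) = sin(x)   ⇒   g'(x) = cos(x)
  lim(x→0) f'(x)/g'(x) = lim(x→0) (1/(x^2 + 1))/(cos(x))
  = 1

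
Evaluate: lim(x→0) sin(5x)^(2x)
This is an exponential indeterminate form.

For exponential indeterminate forms, take the natural log:
  Let L = lim(x→0) sin(5x)^(2x)
  Then ln(L) = lim(x→0) [exponent × ln(base)]
  Evaluate using L'Hôpital or standard limits, then exponentiate.
  L = 1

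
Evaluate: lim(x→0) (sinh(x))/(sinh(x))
This is a 0/0 indeterminate form.

Apply L'Hôpital's rule: differentiate numerator and denominator separately.
  f(x) = sinh(x)   ⇒   f'(x) = cosh(x)
  g(x) = sinh(x)   ⇒   g'(x) = cosh(x)
  lim(x→0) f'(x)/g'(x) = lim(x→0) (cosh(x))/(cosh(x))
  = 1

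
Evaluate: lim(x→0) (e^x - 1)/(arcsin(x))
This is a 0/0 indeterminate form.

Apply L'Hôpital's rule: differentiate numerator and denominator separately.
  f(x) = e^(x) - 1   ⇒   f'(x) = e^(x)
  g(x) = asin(x)   ⇒   g'(x) = 1/sqrt(1 - x^2)
  lim(x→0) f'(x)/g'(x) = lim(x→0) (e^(x))/(1/sqrt(1 - x^2))
  = 1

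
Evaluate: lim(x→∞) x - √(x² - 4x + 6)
This is an ∞-∞ indeterminate form.

Combine fractions or rationalize to convert ∞-∞ to 0/0 form:
  lim(x→∞) x - √(x² - 4x + 6) = 2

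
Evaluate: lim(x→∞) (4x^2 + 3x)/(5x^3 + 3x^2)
This is an ∞/∞ indeterminate form.

Apply L'Hôpital's rule: differentiate numerator and denominator separately.
  f(x) = 4·x^2 + 3·x   ⇒   f'(x) = 8·x + 3
  g(x) = 5·x^3 + 3·x^2   ⇒   g'(x) = 15·x^2 + 6·x
  lim(x→∞) f'(x)/g'(x) = lim(x→∞) (8·x + 3)/(15·x^2 + 6·x)
  = 0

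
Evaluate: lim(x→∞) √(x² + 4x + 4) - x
This is an ∞-∞ indeterminate form.

Combine fractions or rationalize to convert ∞-∞ to 0/0 form:
  lim(x→∞) √(x² + 4x + 4) - x = 2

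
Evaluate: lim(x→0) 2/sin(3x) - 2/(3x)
This is an ∞-∞ indeterminate form.

Combine fractions or rationalize to convert ∞-∞ to 0/0 form:
  lim(x→0) 2/sin(3x) - 2/(3x) = 0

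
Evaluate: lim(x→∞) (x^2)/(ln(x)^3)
This is an ∞/∞ indeterminate form.

Apply L'Hôpital's rule: differentiate numerator and denominator separately.
  f(x) = x^2   ⇒   f'(x) = 2·x
  g(x) = ln(x)^3   ⇒   g'(x) = 3·ln(x)^2/x
  lim(x→∞) f'(x)/g'(x) = lim(x→∞) (2·x)/(3·ln(x)^2/x)
  = ∞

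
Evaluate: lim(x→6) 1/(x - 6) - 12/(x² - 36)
This is an ∞-∞ indeterminate form.

Combine fractions or rationalize to convert ∞-∞ to 0/0 form:
  lim(x→6) 1/(x - 6) - 12/(x² - 36) = 1/12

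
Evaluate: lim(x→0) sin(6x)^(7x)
This is an exponential indeterminate form.

For exponential indeterminate forms, take the natural log:
  Let L = lim(x→0) sin(6x)^(7x)
  Then ln(L) = lim(x→0) [exponent × ln(base)]
  Evaluate using L'Hôpital or standard limits, then exponentiate.
  L = 1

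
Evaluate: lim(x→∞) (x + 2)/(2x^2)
This is an ∞/∞ indeterminate form.

Apply L'Hôpital's rule: differentiate numerator and denominator separately.
  f(x) = x + 2   ⇒   f'(x) = 1
  g(x) = 2·x^2   ⇒   g'(x) = 4·x
  lim(x→∞) f'(x)/g'(x) = lim(x→∞) (1)/(4·x)
  = 0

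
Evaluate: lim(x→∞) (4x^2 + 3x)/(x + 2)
This is an ∞/∞ indeterminate form.

Apply L'Hôpital's rule: differentiate numerator and denominator separately.
  f(x) = 4·x^2 + 3·x   ⇒   f'(x) = 8·x + 3
  g(x) = x + 2   ⇒   g'(x) = 1
  lim(x→∞) f'(x)/g'(x) = lim(x→∞) (8·x + 3)/(1)
  = ∞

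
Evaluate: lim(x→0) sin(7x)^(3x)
This is an exponential indeterminate form.

For exponential indeterminate forms, take the natural log:
  Let L = lim(x→0) sin(7x)^(3x)
  Then ln(L) = lim(x→0) [exponent × ln(base)]
  Evaluate using L'Hôpital or standard limits, then exponentiate.
  L = 1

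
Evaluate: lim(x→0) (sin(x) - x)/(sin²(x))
This is a 0/0 indeterminate form.

Apply L'Hôpital's rule: differentiate numerator and denominator separately.
  f(x) = -x + sin(x)   ⇒   f'(x) = cos(x) - 1
  g(x) = sin(x)^2   ⇒   g'(x) = 2·sin(x)·cos(x)
  lim(x→0) f'(x)/g'(x) = lim(x→0) (cos(x) - 1)/(2·sin(x)·cos(x))
  = 0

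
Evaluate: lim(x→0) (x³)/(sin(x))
This is a 0/0 indeterminate form.

Apply L'Hôpital's rule: differentiate numerator and denominator separately.
  f(x) = x^3   ⇒   f'(x) = 3·x^2
  g(x) = sin(x)   ⇒   g'(x) = cos(x)
  lim(x→0) f'(x)/g'(x) = lim(x→0) (3·x^2)/(cos(x))
  = 0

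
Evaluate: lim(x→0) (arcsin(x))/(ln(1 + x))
This is a 0/0 indeterminate form.

Apply L'Hôpital's rule: differentiate numerator and denominator separately.
  f(x) = asin(x)   ⇒   f'(x) = 1/sqrt(1 - x^2)
  g(x) = ln(x + 1)   ⇒   g'(x) = 1/(x + 1)
  lim(x→0) f'(x)/g'(x) = lim(x→0) (1/sqrt(1 - x^2))/(1/(x + 1))
  = 1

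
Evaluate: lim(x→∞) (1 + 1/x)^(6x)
This is an exponential indeterminate form.

For exponential indeterminate forms, take the natural log:
  Let L = lim(x→∞) (1 + 1/x)^(6x)
  Then ln(L) = lim(x→∞) [exponent × ln(base)]
  Evaluate using L'Hôpital or standard limits, then exponentiate.
  L = e^(6)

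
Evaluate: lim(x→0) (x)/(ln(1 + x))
This is a 0/0 indeterminate form.

Apply L'Hôpital's rule: differentiate numerator and denominator separately.
  f(x) = x   ⇒   f'(x) = 1
  g(x) = ln(x + 1)   ⇒   g'(x) = 1/(x + 1)
  lim(x→0) f'(x)/g'(x) = lim(x→0) (1)/(1/(x + 1))
  = 1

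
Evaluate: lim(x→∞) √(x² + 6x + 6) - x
This is an ∞-∞ indeterminate form.

Combine fractions or rationalize to convert ∞-∞ to 0/0 form:
  lim(x→∞) √(x² + 6x + 6) - x = 3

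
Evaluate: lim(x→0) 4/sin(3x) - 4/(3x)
This is an ∞-∞ indeterminate form.

Combine fractions or rationalize to convert ∞-∞ to 0/0 form:
  lim(x→0) 4/sin(3x) - 4/(3x) = 0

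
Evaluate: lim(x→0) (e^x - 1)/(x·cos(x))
This is a 0/0 indeterminate form.

Apply L'Hôpital's rule: differentiate numerator and denominator separately.
  f(x) = e^(x) - 1   ⇒   f'(x) = e^(x)
  g(x) = x·cos(x)   ⇒   g'(x) = -x·sin(x) + cos(x)
  lim(x→0) f'(x)/g'(x) = lim(x→0) (e^(x))/(-x·sin(x) + cos(x))
  = 1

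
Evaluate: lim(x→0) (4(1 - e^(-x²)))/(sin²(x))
This is a 0/0 indeterminate form.

Apply L'Hôpital's rule: differentiate numerator and denominator separately.
  f(x) = 4 - 4·e^(-x^2)   ⇒   f'(x) = 8·x·e^(-x^2)
  g(x) = sin(x)^2   ⇒   g'(x) = 2·sin(x)·cos(x)
  lim(x→0) f'(x)/g'(x) = lim(x→0) (8·x·e^(-x^2))/(2·sin(x)·cos(x))
  = 4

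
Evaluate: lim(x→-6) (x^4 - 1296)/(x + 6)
This is a standard limit.

Factor or rationalize the expression:
  lim(x→-6) (x^4 - 1296)/(x + 6) = -864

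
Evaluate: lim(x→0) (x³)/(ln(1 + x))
This is a 0/0 indeterminate form.

Apply L'Hôpital's rule: differentiate numerator and denominator separately.
  f(x) = x^3   ⇒   f'(x) = 3·x^2
  g(x) = ln(x + 1)   ⇒   g'(x) = 1/(x + 1)
  lim(x→0) f'(x)/g'(x) = lim(x→0) (3·x^2)/(1/(x + 1))
  = 0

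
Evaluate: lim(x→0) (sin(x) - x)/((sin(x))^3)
This is a 0/0 indeterminate form.

Apply L'Hôpital's rule: differentiate numerator and denominator separately.
  f(x) = -x + sin(x)   ⇒   f'(x) = cos(x) - 1
  g(x) = sin(x)^3   ⇒   g'(x) = 3·sin(x)^2·cos(x)
  lim(x→0) f'(x)/g'(x) = lim(x→0) (cos(x) - 1)/(3·sin(x)^2·cos(x))
  = -1/6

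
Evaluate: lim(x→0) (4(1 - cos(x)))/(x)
This is a 0/0 indeterminate form.

Apply L'Hôpital's rule: differentiate numerator and denominator separately.
  f(x) = 4 - 4·cos(x)   ⇒   f'(x) = 4·sin(x)
  g(x) = x   ⇒   g'(x) = 1
  lim(x→0) f'(x)/g'(x) = lim(x→0) (4·sin(x))/(1)
  = 0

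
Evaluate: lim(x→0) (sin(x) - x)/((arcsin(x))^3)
This is a 0/0 indeterminate form.

Apply L'Hôpital's rule: differentiate numerator and denominator separately.
  f(x) = -x + sin(x)   ⇒   f'(x) = cos(x) - 1
  g(x) = asin(x)^3   ⇒   g'(x) = 3·asin(x)^2/sqrt(1 - x^2)
  lim(x→0) f'(x)/g'(x) = lim(x→0) (cos(x) - 1)/(3·asin(x)^2/sqrt(1 - x^2))
  = -1/6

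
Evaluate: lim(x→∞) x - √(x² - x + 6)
This is an ∞-∞ indeterminate form.

Combine fractions or rationalize to convert ∞-∞ to 0/0 form:
  lim(x→∞) x - √(x² - x + 6) = 1/2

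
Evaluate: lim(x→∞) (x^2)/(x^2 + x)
This is an ∞/∞ indeterminate form.

Apply L'Hôpital's rule: differentiate numerator and denominator separately.
  f(x) = x^2   ⇒   f'(x) = 2·x
  g(x) = x^2 + x   ⇒   g'(x) = 2·x + 1
  lim(x→∞) f'(x)/g'(x) = lim(x→∞) (2·x)/(2·x + 1)
  = 1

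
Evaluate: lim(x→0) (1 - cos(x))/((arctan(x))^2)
This is a 0/0 indeterminate form.

Apply L'Hôpital's rule: differentiate numerator and denominator separately.
  f(x) = 1 - cos(x)   ⇒   f'(x) = sin(x)
  g(x) = atan(x)^2   ⇒   g'(x) = 2·atan(x)/(x^2 + 1)
  lim(x→0) f'(x)/g'(x) = lim(x→0) (sin(x))/(2·atan(x)/(x^2 + 1))
  = 1/2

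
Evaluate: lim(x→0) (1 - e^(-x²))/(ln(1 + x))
This is a 0/0 indeterminate form.

Apply L'Hôpital's rule: differentiate numerator and denominator separately.
  f(x) = 1 - e^(-x^2)   ⇒   f'(x) = 2·x·e^(-x^2)
  g(x) = ln(x + 1)   ⇒   g'(x) = 1/(x + 1)
  lim(x→0) f'(x)/g'(x) = lim(x→0) (2·x·e^(-x^2))/(1/(x + 1))
  = 0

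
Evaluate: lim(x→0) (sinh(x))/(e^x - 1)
This is a 0/0 indeterminate form.

Apply L'Hôpital's rule: differentiate numerator and denominator separately.
  f(x) = sinh(x)   ⇒   f'(x) = cosh(x)
  g(x) = e^(x) - 1   ⇒   g'(x) = e^(x)
  lim(x→0) f'(x)/g'(x) = lim(x→0) (cosh(x))/(e^(x))
  = 1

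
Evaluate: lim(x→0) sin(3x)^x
This is an exponential indeterminate form.

For exponential indeterminate forms, take the natural log:
  Let L = lim(x→0) sin(3x)^x
  Then ln(L) = lim(x→0) [exponent × ln(base)]
  Evaluate using L'Hôpital or standard limits, then exponentiate.
  L = 1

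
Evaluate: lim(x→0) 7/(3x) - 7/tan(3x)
This is an ∞-∞ indeterminate form.

Combine fractions or rationalize to convert ∞-∞ to 0/0 form:
  lim(x→0) 7/(3x) - 7/tan(3x) = 0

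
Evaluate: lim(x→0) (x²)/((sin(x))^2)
This is a 0/0 indeterminate form.

Apply L'Hôpital's rule: differentiate numerator and denominator separately.
  f(x) = x^2   ⇒   f'(x) = 2·x
  g(x) = sin(x)^2   ⇒   g'(x) = 2·sin(x)·cos(x)
  lim(x→0) f'(x)/g'(x) = lim(x→0) (2·x)/(2·sin(x)·cos(x))
  = 1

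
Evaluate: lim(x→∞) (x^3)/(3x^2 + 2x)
This is an ∞/∞ indeterminate form.

Apply L'Hôpital's rule: differentiate numerator and denominator separately.
  f(x) = x^3   ⇒   f'(x) = 3·x^2
  g(x) = 3·x^2 + 2·x   ⇒   g'(x) = 6·x + 2
  lim(x→∞) f'(x)/g'(x) = lim(x→∞) (3·x^2)/(6·x + 2)
  = ∞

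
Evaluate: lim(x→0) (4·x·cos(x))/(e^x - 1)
This is a 0/0 indeterminate form.

Apply L'Hôpital's rule: differentiate numerator and denominator separately.
  f(x) = 4·x·cos(x)   ⇒   f'(x) = -4·x·sin(x) + 4·cos(x)
  g(x) = e^(x) - 1   ⇒   g'(x) = e^(x)
  lim(x→0) f'(x)/g'(x) = lim(x→0) (-4·x·sin(x) + 4·cos(x))/(e^(x))
  = 4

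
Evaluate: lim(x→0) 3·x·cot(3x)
This is a 0·∞ indeterminate form.

Rewrite 0·∞ as a quotient (0/0 or ∞/∞ form), then apply L'Hôpital's rule:
  lim(x→0) 3·x·cot(3x) = 1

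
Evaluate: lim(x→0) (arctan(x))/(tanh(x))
This is a 0/0 indeterminate form.

Apply L'Hôpital's rule: differentiate numerator and denominator separately.
  f(x) = atan(x)   ⇒   f'(x) = 1/(x^2 + 1)
  g(x) = tanh(x)   ⇒   g'(x) = 1 - tanh(x)^2
  lim(x→0) f'(x)/g'(x) = lim(x→0) (1/(x^2 + 1))/(1 - tanh(x)^2)
  = 1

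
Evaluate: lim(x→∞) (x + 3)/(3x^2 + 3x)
This is an ∞/∞ indeterminate form.

Apply L'Hôpital's rule: differentiate numerator and denominator separately.
  f(x) = x + 3   ⇒   f'(x) = 1
  g(x) = 3·x^2 + 3·x   ⇒   g'(x) = 6·x + 3
  lim(x→∞) f'(x)/g'(x) = lim(x→∞) (1)/(6·x + 3)
  = 0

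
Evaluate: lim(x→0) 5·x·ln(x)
This is a 0·∞ indeterminate form.

Rewrite 0·∞ as a quotient (0/0 or ∞/∞ form), then apply L'Hôpital's rule:
  lim(x→0) 5·x·ln(x) = 0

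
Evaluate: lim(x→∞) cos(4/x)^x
This is an exponential indeterminate form.

For exponential indeterminate forms, take the natural log:
  Let L = lim(x→∞) cos(4/x)^x
  Then ln(L) = lim(x→∞) [exponent × ln(base)]
  Evaluate using L'Hôpital or standard limits, then exponentiate.
  L = 1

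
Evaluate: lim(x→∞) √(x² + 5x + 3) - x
This is an ∞-∞ indeterminate form.

Combine fractions or rationalize to convert ∞-∞ to 0/0 form:
  lim(x→∞) √(x² + 5x + 3) - x = 5/2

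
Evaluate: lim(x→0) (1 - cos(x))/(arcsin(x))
This is a 0/0 indeterminate form.

Apply L'Hôpital's rule: differentiate numerator and denominator separately.
  f(x) = 1 - cos(x)   ⇒   f'(x) = sin(x)
  g(x) = asin(x)   ⇒   g'(x) = 1/sqrt(1 - x^2)
  lim(x→0) f'(x)/g'(x) = lim(x→0) (sin(x))/(1/sqrt(1 - x^2))
  = 0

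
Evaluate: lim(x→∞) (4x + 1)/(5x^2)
This is an ∞/∞ indeterminate form.

Apply L'Hôpital's rule: differentiate numerator and denominator separately.
  f(x) = 4·x + 1   ⇒   f'(x) = 4
  g(x) = 5·x^2   ⇒   g'(x) = 10·x
  lim(x→∞) f'(x)/g'(x) = lim(x→∞) (4)/(10·x)
  = 0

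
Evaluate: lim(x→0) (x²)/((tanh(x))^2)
This is a 0/0 indeterminate form.

Apply L'Hôpital's rule: differentiate numerator and denominator separately.
  f(x) = x^2   ⇒   f'(x) = 2·x
  g(x) = tanh(x)^2   ⇒   g'(x) = (2 - 2·tanh(x)^2)·tanh(x)
  lim(x→0) f'(x)/g'(x) = lim(x→0) (2·x)/((2 - 2·tanh(x)^2)·tanh(x))
  = 1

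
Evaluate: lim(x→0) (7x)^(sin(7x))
This is an exponential indeterminate form.

For exponential indeterminate forms, take the natural log:
  Let L = lim(x→0) (7x)^(sin(7x))
  Then ln(L) = lim(x→0) [exponent × ln(base)]
  Evaluate using L'Hôpital or standard limits, then exponentiate.
  L = 1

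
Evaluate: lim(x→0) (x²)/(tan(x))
This is a 0/0 indeterminate form.

Apply L'Hôpital's rule: differentiate numerator and denominator separately.
  f(x) = x^2   ⇒   f'(x) = 2·x
  g(x) = tan(x)   ⇒   g'(x) = tan(x)^2 + 1
  lim(x→0) f'(x)/g'(x) = lim(x→0) (2·x)/(tan(x)^2 + 1)
  = 0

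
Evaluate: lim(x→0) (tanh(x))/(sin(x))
This is a 0/0 indeterminate form.

Apply L'Hôpital's rule: differentiate numerator and denominator separately.
  f(x) = tanh(x)   ⇒   f'(x) = 1 - tanh(x)^2
  g(x) = sin(x)   ⇒   g'(x) = cos(x)
  lim(x→0) f'(x)/g'(x) = lim(x→0) (1 - tanh(x)^2)/(cos(x))
  = 1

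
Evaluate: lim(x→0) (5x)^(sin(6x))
This is an exponential indeterminate form.

For exponential indeterminate forms, take the natural log:
  Let L = lim(x→0) (5x)^(sin(6x))
  Then ln(L) = lim(x→0) [exponent × ln(base)]
  Evaluate using L'Hôpital or standard limits, then exponentiate.
  L = 1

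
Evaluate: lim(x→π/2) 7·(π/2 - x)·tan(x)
This is a 0·∞ indeterminate form.

Rewrite 0·∞ as a quotient (0/0 or ∞/∞ form), then apply L'Hôpital's rule:
  lim(x→π/2) 7·(π/2 - x)·tan(x) = 7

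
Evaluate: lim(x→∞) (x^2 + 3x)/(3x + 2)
This is an ∞/∞ indeterminate form.

Apply L'Hôpital's rule: differentiate numerator and denominator separately.
  f(x) = x^2 + 3·x   ⇒   f'(x) = 2·x + 3
  g(x) = 3·x + 2   ⇒   g'(x) = 3
  lim(x→∞) f'(x)/g'(x) = lim(x→∞) (2·x + 3)/(3)
  = ∞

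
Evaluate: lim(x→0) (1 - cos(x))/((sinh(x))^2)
This is a 0/0 indeterminate form.

Apply L'Hôpital's rule: differentiate numerator and denominator separately.
  f(x) = 1 - cos(x)   ⇒   f'(x) = sin(x)
  g(x) = sinh(x)^2   ⇒   g'(x) = 2·sinh(x)·cosh(x)
  lim(x→0) f'(x)/g'(x) = lim(x→0) (sin(x))/(2·sinh(x)·cosh(x))
  = 1/2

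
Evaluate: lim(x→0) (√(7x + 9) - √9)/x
This is a standard limit.

Factor or rationalize the expression:
  lim(x→0) (√(7x + 9) - √9)/x = 7/6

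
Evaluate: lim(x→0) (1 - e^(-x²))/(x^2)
This is a 0/0 indeterminate form.

Apply L'Hôpital's rule: differentiate numerator and denominator separately.
  f(x) = 1 - e^(-x^2)   ⇒   f'(x) = 2·x·e^(-x^2)
  g(x) = x^2   ⇒   g'(x) = 2·x
  lim(x→0) f'(x)/g'(x) = lim(x→0) (2·x·e^(-x^2))/(2·x)
  = 1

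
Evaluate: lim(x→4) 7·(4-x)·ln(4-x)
This is a 0·∞ indeterminate form.

Rewrite 0·∞ as a quotient (0/0 or ∞/∞ form), then apply L'Hôpital's rule:
  lim(x→4) 7·(4-x)·ln(4-x) = 0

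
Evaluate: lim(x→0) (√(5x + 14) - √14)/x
This is a standard limit.

Factor or rationalize the expression:
  lim(x→0) (√(5x + 14) - √14)/x = 5·sqrt(14)/28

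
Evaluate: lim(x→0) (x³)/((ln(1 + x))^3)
This is a 0/0 indeterminate form.

Apply L'Hôpital's rule: differentiate numerator and denominator separately.
  f(x) = x^3   ⇒   f'(x) = 3·x^2
  g(x) = ln(x + 1)^3   ⇒   g'(x) = 3·ln(x + 1)^2/(x + 1)
  lim(x→0) f'(x)/g'(x) = lim(x→0) (3·x^2)/(3·ln(x + 1)^2/(x + 1))
  = 1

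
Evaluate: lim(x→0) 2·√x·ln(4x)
This is a 0·∞ indeterminate form.

Rewrite 0·∞ as a quotient (0/0 or ∞/∞ form), then apply L'Hôpital's rule:
  lim(x→0) 2·√x·ln(4x) = 0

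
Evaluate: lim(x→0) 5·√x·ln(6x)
This is a 0·∞ indeterminate form.

Rewrite 0·∞ as a quotient (0/0 or ∞/∞ form), then apply L'Hôpital's rule:
  lim(x→0) 5·√x·ln(6x) = 0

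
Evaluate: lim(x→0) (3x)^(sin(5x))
This is an exponential indeterminate form.

For exponential indeterminate forms, take the natural log:
  Let L = lim(x→0) (3x)^(sin(5x))
  Then ln(L) = lim(x→0) [exponent × ln(base)]
  Evaluate using L'Hôpital or standard limits, then exponentiate.
  L = 1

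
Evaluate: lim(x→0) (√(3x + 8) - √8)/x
This is a standard limit.

Factor or rationalize the expression:
  lim(x→0) (√(3x + 8) - √8)/x = 3·sqrt(2)/8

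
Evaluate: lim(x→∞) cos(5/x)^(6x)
This is an exponential indeterminate form.

For exponential indeterminate forms, take the natural log:
  Let L = lim(x→∞) cos(5/x)^(6x)
  Then ln(L) = lim(x→∞) [exponent × ln(base)]
  Evaluate using L'Hôpital or standard limits, then exponentiate.
  L = 1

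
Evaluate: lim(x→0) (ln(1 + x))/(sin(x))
This is a 0/0 indeterminate form.

Apply L'Hôpital's rule: differentiate numerator and denominator separately.
  f(x) = ln(x + 1)   ⇒   f'(x) = 1/(x + 1)
  g(x) = sin(x)   ⇒   g'(x) = cos(x)
  lim(x→0) f'(x)/g'(x) = lim(x→0) (1/(x + 1))/(cos(x))
  = 1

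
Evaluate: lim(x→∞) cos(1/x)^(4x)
This is an exponential indeterminate form.

For exponential indeterminate forms, take the natural log:
  Let L = lim(x→∞) cos(1/x)^(4x)
  Then ln(L) = lim(x→∞) [exponent × ln(base)]
  Evaluate using L'Hôpital or standard limits, then exponentiate.
  L = 1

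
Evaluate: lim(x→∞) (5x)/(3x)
This is an ∞/∞ indeterminate form.

Apply L'Hôpital's rule: differentiate numerator and denominator separately.
  f(x) = 5·x   ⇒   f'(x) = 5
  g(x) = 3·x   ⇒   g'(x) = 3
  lim(x→∞) f'(x)/g'(x) = lim(x→∞) (5)/(3)
  = 5/3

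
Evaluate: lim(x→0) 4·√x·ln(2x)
This is a 0·∞ indeterminate form.

Rewrite 0·∞ as a quotient (0/0 or ∞/∞ form), then apply L'Hôpital's rule:
  lim(x→0) 4·√x·ln(2x) = 0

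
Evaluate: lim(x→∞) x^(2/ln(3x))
This is an exponential indeterminate form.

For exponential indeterminate forms, take the natural log:
  Let L = lim(x→∞) x^(2/ln(3x))
  Then ln(L) = lim(x→∞) [exponent × ln(base)]
  Evaluate using L'Hôpital or standard limits, then exponentiate.
  L = e²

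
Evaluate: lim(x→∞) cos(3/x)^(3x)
This is an exponential indeterminate form.

For exponential indeterminate forms, take the natural log:
  Let L = lim(x→∞) cos(3/x)^(3x)
  Then ln(L) = lim(x→∞) [exponent × ln(base)]
  Evaluate using L'Hôpital or standard limits, then exponentiate.
  L = 1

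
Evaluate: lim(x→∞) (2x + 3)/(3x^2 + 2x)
This is an ∞/∞ indeterminate form.

Apply L'Hôpital's rule: differentiate numerator and denominator separately.
  f(x) = 2·x + 3   ⇒   f'(x) = 2
  g(x) = 3·x^2 + 2·x   ⇒   g'(x) = 6·x + 2
  lim(x→∞) f'(x)/g'(x) = lim(x→∞) (2)/(6·x + 2)
  = 0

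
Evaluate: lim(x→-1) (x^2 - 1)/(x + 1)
This is a standard limit.

Factor or rationalize the expression:
  lim(x→-1) (x^2 - 1)/(x + 1) = -2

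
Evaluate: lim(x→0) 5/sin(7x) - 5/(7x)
This is an ∞-∞ indeterminate form.

Combine fractions or rationalize to convert ∞-∞ to 0/0 form:
  lim(x→0) 5/sin(7x) - 5/(7x) = 0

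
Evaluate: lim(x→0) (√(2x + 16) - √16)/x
This is a standard limit.

Factor or rationalize the expression:
  lim(x→0) (√(2x + 16) - √16)/x = 1/4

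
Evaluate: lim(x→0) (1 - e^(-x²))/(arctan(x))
This is a 0/0 indeterminate form.

Apply L'Hôpital's rule: differentiate numerator and denominator separately.
  f(x) = 1 - e^(-x^2)   ⇒   f'(x) = 2·x·e^(-x^2)
  g(x) = atan(x)   ⇒   g'(x) = 1/(x^2 + 1)
  lim(x→0) f'(x)/g'(x) = lim(x→0) (2·x·e^(-x^2))/(1/(x^2 + 1))
  = 0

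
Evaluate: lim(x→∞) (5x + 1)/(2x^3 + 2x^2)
This is an ∞/∞ indeterminate form.

Apply L'Hôpital's rule: differentiate numerator and denominator separately.
  f(x) = 5·x + 1   ⇒   f'(x) = 5
  g(x) = 2·x^3 + 2·x^2   ⇒   g'(x) = 6·x^2 + 4·x
  lim(x→∞) f'(x)/g'(x) = lim(x→∞) (5)/(6·x^2 + 4·x)
  = 0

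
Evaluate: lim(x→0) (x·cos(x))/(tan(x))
This is a 0/0 indeterminate form.

Apply L'Hôpital's rule: differentiate numerator and denominator separately.
  f(x) = x·cos(x)   ⇒   f'(x) = -x·sin(x) + cos(x)
  g(x) = tan(x)   ⇒   g'(x) = tan(x)^2 + 1
  lim(x→0) f'(x)/g'(x) = lim(x→0) (-x·sin(x) + cos(x))/(tan(x)^2 + 1)
  = 1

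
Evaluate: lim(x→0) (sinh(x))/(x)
This is a 0/0 indeterminate form.

Apply L'Hôpital's rule: differentiate numerator and denominator separately.
  f(x) = sinh(x)   ⇒   f'(x) = cosh(x)
  g(x) = x   ⇒   g'(x) = 1
  lim(x→0) f'(x)/g'(x) = lim(x→0) (cosh(x))/(1)
  = 1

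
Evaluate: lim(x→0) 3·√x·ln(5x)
This is a 0·∞ indeterminate form.

Rewrite 0·∞ as a quotient (0/0 or ∞/∞ form), then apply L'Hôpital's rule:
  lim(x→0) 3·√x·ln(5x) = 0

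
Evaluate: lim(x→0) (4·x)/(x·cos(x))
This is a 0/0 indeterminate form.

Apply L'Hôpital's rule: differentiate numerator and denominator separately.
  f(x) = 4·x   ⇒   f'(x) = 4
  g(x) = x·cos(x)   ⇒   g'(x) = -x·sin(x) + cos(x)
  lim(x→0) f'(x)/g'(x) = lim(x→0) (4)/(-x·sin(x) + cos(x))
  = 4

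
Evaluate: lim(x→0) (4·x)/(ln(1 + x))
This is a 0/0 indeterminate form.

Apply L'Hôpital's rule: differentiate numerator and denominator separately.
  f(x) = 4·x   ⇒   f'(x) = 4
  g(x) = ln(x + 1)   ⇒   g'(x) = 1/(x + 1)
  lim(x→0) f'(x)/g'(x) = lim(x→0) (4)/(1/(x + 1))
  = 4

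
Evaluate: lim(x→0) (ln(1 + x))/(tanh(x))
This is a 0/0 indeterminate form.

Apply L'Hôpital's rule: differentiate numerator and denominator separately.
  f(x) = ln(x + 1)   ⇒   f'(x) = 1/(x + 1)
  g(x) = tanh(x)   ⇒   g'(x) = 1 - tanh(x)^2
  lim(x→0) f'(x)/g'(x) = lim(x→0) (1/(x + 1))/(1 - tanh(x)^2)
  = 1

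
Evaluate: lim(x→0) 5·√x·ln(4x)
This is a 0·∞ indeterminate form.

Rewrite 0·∞ as a quotient (0/0 or ∞/∞ form), then apply L'Hôpital's rule:
  lim(x→0) 5·√x·ln(4x) = 0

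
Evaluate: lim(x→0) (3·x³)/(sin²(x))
This is a 0/0 indeterminate form.

Apply L'Hôpital's rule: differentiate numerator and denominator separately.
  f(x) = 3·x^3   ⇒   f'(x) = 9·x^2
  g(x) = sin(x)^2   ⇒   g'(x) = 2·sin(x)·cos(x)
  lim(x→0) f'(x)/g'(x) = lim(x→0) (9·x^2)/(2·sin(x)·cos(x))
  = 0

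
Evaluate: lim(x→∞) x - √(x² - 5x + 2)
This is an ∞-∞ indeterminate form.

Combine fractions or rationalize to convert ∞-∞ to 0/0 form:
  lim(x→∞) x - √(x² - 5x + 2) = 5/2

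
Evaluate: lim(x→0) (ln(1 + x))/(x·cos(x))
This is a 0/0 indeterminate form.

Apply L'Hôpital's rule: differentiate numerator and denominator separately.
  f(x) = ln(x + 1)   ⇒   f'(x) = 1/(x + 1)
  g(x) = x·cos(x)   ⇒   g'(x) = -x·sin(x) + cos(x)
  lim(x→0) f'(x)/g'(x) = lim(x→0) (1/(x + 1))/(-x·sin(x) + cos(x))
  = 1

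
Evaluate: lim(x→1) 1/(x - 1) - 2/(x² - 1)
This is an ∞-∞ indeterminate form.

Combine fractions or rationalize to convert ∞-∞ to 0/0 form:
  lim(x→1) 1/(x - 1) - 2/(x² - 1) = 1/2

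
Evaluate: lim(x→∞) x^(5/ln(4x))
This is an exponential indeterminate form.

For exponential indeterminate forms, take the natural log:
  Let L = lim(x→∞) x^(5/ln(4x))
  Then ln(L) = lim(x→∞) [exponent × ln(base)]
  Evaluate using L'Hôpital or standard limits, then exponentiate.
  L = e^(5)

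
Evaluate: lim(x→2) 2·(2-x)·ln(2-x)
This is a 0·∞ indeterminate form.

Rewrite 0·∞ as a quotient (0/0 or ∞/∞ form), then apply L'Hôpital's rule:
  lim(x→2) 2·(2-x)·ln(2-x) = 0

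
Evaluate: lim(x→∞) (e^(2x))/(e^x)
This is an ∞/∞ indeterminate form.

Apply L'Hôpital's rule: differentiate numerator and denominator separately.
  f(x) = e^(2·x)   ⇒   f'(x) = 2·e^(2·x)
  g(x) = e^(x)   ⇒   g'(x) = e^(x)
  lim(x→∞) f'(x)/g'(x) = lim(x→∞) (2·e^(2·x))/(e^(x))
  = ∞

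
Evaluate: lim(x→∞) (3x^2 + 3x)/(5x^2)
This is an ∞/∞ indeterminate form.

Apply L'Hôpital's rule: differentiate numerator and denominator separately.
  f(x) = 3·x^2 + 3·x   ⇒   f'(x) = 6·x + 3
  g(x) = 5·x^2   ⇒   g'(x) = 10·x
  lim(x→∞) f'(x)/g'(x) = lim(x→∞) (6·x + 3)/(10·x)
  = 3/5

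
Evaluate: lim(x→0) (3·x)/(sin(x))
This is a 0/0 indeterminate form.

Apply L'Hôpital's rule: differentiate numerator and denominator separately.
  f(x) = 3·x   ⇒   f'(x) = 3
  g(x) = sin(x)   ⇒   g'(x) = cos(x)
  lim(x→0) f'(x)/g'(x) = lim(x→0) (3)/(cos(x))
  = 3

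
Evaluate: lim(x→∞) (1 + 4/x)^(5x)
This is an exponential indeterminate form.

For exponential indeterminate forms, take the natural log:
  Let L = lim(x→∞) (1 + 4/x)^(5x)
  Then ln(L) = lim(x→∞) [exponent × ln(base)]
  Evaluate using L'Hôpital or standard limits, then exponentiate.
  L = e^(20)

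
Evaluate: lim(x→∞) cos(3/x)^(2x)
This is an exponential indeterminate form.

For exponential indeterminate forms, take the natural log:
  Let L = lim(x→∞) cos(3/x)^(2x)
  Then ln(L) = lim(x→∞) [exponent × ln(base)]
  Evaluate using L'Hôpital or standard limits, then exponentiate.
  L = 1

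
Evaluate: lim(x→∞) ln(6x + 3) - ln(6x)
This is an ∞-∞ indeterminate form.

Combine fractions or rationalize to convert ∞-∞ to 0/0 form:
  lim(x→∞) ln(6x + 3) - ln(6x) = 0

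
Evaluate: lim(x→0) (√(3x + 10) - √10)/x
This is a standard limit.

Factor or rationalize the expression:
  lim(x→0) (√(3x + 10) - √10)/x = 3·sqrt(10)/20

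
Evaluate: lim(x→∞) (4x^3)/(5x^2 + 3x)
This is an ∞/∞ indeterminate form.

Apply L'Hôpital's rule: differentiate numerator and denominator separately.
  f(x) = 4·x^3   ⇒   f'(x) = 12·x^2
  g(x) = 5·x^2 + 3·x   ⇒   g'(x) = 10·x + 3
  lim(x→∞) f'(x)/g'(x) = lim(x→∞) (12·x^2)/(10·x + 3)
  = ∞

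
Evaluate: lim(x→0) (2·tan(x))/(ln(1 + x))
This is a 0/0 indeterminate form.

Apply L'Hôpital's rule: differentiate numerator and denominator separately.
  f(x) = 2·tan(x)   ⇒   f'(x) = 2·tan(x)^2 + 2
  g(x) = ln(x + 1)   ⇒   g'(x) = 1/(x + 1)
  lim(x→0) f'(x)/g'(x) = lim(x→0) (2·tan(x)^2 + 2)/(1/(x + 1))
  = 2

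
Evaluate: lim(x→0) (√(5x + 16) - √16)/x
This is a standard limit.

Factor or rationalize the expression:
  lim(x→0) (√(5x + 16) - √16)/x = 5/8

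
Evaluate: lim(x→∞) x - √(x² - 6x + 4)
This is an ∞-∞ indeterminate form.

Combine fractions or rationalize to convert ∞-∞ to 0/0 form:
  lim(x→∞) x - √(x² - 6x + 4) = 3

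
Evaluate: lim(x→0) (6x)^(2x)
This is an exponential indeterminate form.

For exponential indeterminate forms, take the natural log:
  Let L = lim(x→0) (6x)^(2x)
  Then ln(L) = lim(x→0) [exponent × ln(base)]
  Evaluate using L'Hôpital or standard limits, then exponentiate.
  L = 1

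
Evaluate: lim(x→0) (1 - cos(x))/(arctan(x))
This is a 0/0 indeterminate form.

Apply L'Hôpital's rule: differentiate numerator and denominator separately.
  f(x) = 1 - cos(x)   ⇒   f'(x) = sin(x)
  g(x) = atan(x)   ⇒   g'(x) = 1/(x^2 + 1)
  lim(x→0) f'(x)/g'(x) = lim(x→0) (sin(x))/(1/(x^2 + 1))
  = 0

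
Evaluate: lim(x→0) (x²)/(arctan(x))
This is a 0/0 indeterminate form.

Apply L'Hôpital's rule: differentiate numerator and denominator separately.
  f(x) = x^2   ⇒   f'(x) = 2·x
  g(x) = atan(x)   ⇒   g'(x) = 1/(x^2 + 1)
  lim(x→0) f'(x)/g'(x) = lim(x→0) (2·x)/(1/(x^2 + 1))
  = 0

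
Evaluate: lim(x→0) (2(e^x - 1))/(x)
This is a 0/0 indeterminate form.

Apply L'Hôpital's rule: differentiate numerator and denominator separately.
  f(x) = 2·e^(x) - 2   ⇒   f'(x) = 2·e^(x)
  g(x) = x   ⇒   g'(x) = 1
  lim(x→0) f'(x)/g'(x) = lim(x→0) (2·e^(x))/(1)
  = 2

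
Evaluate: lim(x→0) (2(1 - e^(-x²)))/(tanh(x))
This is a 0/0 indeterminate form.

Apply L'Hôpital's rule: differentiate numerator and denominator separately.
  f(x) = 2 - 2·e^(-x^2)   ⇒   f'(x) = 4·x·e^(-x^2)
  g(x) = tanh(x)   ⇒   g'(x) = 1 - tanh(x)^2
  lim(x→0) f'(x)/g'(x) = lim(x→0) (4·x·e^(-x^2))/(1 - tanh(x)^2)
  = 0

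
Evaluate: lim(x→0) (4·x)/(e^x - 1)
This is a 0/0 indeterminate form.

Apply L'Hôpital's rule: differentiate numerator and denominator separately.
  f(x) = 4·x   ⇒   f'(x) = 4
  g(x) = e^(x) - 1   ⇒   g'(x) = e^(x)
  lim(x→0) f'(x)/g'(x) = lim(x→0) (4)/(e^(x))
  = 4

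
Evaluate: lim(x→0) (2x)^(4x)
This is an exponential indeterminate form.

For exponential indeterminate forms, take the natural log:
  Let L = lim(x→0) (2x)^(4x)
  Then ln(L) = lim(x→0) [exponent × ln(base)]
  Evaluate using L'Hôpital or standard limits, then exponentiate.
  L = 1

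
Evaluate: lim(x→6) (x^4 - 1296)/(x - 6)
This is a standard limit.

Factor or rationalize the expression:
  lim(x→6) (x^4 - 1296)/(x - 6) = 864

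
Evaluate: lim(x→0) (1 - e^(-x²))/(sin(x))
This is a 0/0 indeterminate form.

Apply L'Hôpital's rule: differentiate numerator and denominator separately.
  f(x) = 1 - e^(-x^2)   ⇒   f'(x) = 2·x·e^(-x^2)
  g(x) = sin(x)   ⇒   g'(x) = cos(x)
  lim(x→0) f'(x)/g'(x) = lim(x→0) (2·x·e^(-x^2))/(cos(x))
  = 0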